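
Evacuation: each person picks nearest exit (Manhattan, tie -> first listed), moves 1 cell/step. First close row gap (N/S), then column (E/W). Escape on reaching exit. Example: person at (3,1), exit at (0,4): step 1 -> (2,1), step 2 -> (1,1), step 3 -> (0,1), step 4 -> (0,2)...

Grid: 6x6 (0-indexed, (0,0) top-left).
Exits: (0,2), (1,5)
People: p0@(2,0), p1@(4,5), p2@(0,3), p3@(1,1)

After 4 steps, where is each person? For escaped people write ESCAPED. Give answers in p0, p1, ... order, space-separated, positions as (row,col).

Step 1: p0:(2,0)->(1,0) | p1:(4,5)->(3,5) | p2:(0,3)->(0,2)->EXIT | p3:(1,1)->(0,1)
Step 2: p0:(1,0)->(0,0) | p1:(3,5)->(2,5) | p2:escaped | p3:(0,1)->(0,2)->EXIT
Step 3: p0:(0,0)->(0,1) | p1:(2,5)->(1,5)->EXIT | p2:escaped | p3:escaped
Step 4: p0:(0,1)->(0,2)->EXIT | p1:escaped | p2:escaped | p3:escaped

ESCAPED ESCAPED ESCAPED ESCAPED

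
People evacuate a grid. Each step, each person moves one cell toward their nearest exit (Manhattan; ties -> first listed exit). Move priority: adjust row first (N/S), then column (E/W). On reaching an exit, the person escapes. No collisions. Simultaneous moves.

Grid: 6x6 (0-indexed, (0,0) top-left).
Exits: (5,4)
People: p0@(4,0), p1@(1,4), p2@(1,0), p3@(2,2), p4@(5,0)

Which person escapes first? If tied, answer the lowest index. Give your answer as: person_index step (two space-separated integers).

Answer: 1 4

Derivation:
Step 1: p0:(4,0)->(5,0) | p1:(1,4)->(2,4) | p2:(1,0)->(2,0) | p3:(2,2)->(3,2) | p4:(5,0)->(5,1)
Step 2: p0:(5,0)->(5,1) | p1:(2,4)->(3,4) | p2:(2,0)->(3,0) | p3:(3,2)->(4,2) | p4:(5,1)->(5,2)
Step 3: p0:(5,1)->(5,2) | p1:(3,4)->(4,4) | p2:(3,0)->(4,0) | p3:(4,2)->(5,2) | p4:(5,2)->(5,3)
Step 4: p0:(5,2)->(5,3) | p1:(4,4)->(5,4)->EXIT | p2:(4,0)->(5,0) | p3:(5,2)->(5,3) | p4:(5,3)->(5,4)->EXIT
Step 5: p0:(5,3)->(5,4)->EXIT | p1:escaped | p2:(5,0)->(5,1) | p3:(5,3)->(5,4)->EXIT | p4:escaped
Step 6: p0:escaped | p1:escaped | p2:(5,1)->(5,2) | p3:escaped | p4:escaped
Step 7: p0:escaped | p1:escaped | p2:(5,2)->(5,3) | p3:escaped | p4:escaped
Step 8: p0:escaped | p1:escaped | p2:(5,3)->(5,4)->EXIT | p3:escaped | p4:escaped
Exit steps: [5, 4, 8, 5, 4]
First to escape: p1 at step 4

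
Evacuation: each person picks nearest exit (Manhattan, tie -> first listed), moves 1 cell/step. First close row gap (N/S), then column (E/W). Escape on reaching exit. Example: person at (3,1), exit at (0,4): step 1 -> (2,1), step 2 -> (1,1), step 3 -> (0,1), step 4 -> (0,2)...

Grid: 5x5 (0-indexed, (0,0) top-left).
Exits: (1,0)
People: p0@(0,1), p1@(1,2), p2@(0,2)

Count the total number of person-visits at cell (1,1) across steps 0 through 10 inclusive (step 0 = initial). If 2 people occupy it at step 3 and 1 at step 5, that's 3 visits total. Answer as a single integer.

Step 0: p0@(0,1) p1@(1,2) p2@(0,2) -> at (1,1): 0 [-], cum=0
Step 1: p0@(1,1) p1@(1,1) p2@(1,2) -> at (1,1): 2 [p0,p1], cum=2
Step 2: p0@ESC p1@ESC p2@(1,1) -> at (1,1): 1 [p2], cum=3
Step 3: p0@ESC p1@ESC p2@ESC -> at (1,1): 0 [-], cum=3
Total visits = 3

Answer: 3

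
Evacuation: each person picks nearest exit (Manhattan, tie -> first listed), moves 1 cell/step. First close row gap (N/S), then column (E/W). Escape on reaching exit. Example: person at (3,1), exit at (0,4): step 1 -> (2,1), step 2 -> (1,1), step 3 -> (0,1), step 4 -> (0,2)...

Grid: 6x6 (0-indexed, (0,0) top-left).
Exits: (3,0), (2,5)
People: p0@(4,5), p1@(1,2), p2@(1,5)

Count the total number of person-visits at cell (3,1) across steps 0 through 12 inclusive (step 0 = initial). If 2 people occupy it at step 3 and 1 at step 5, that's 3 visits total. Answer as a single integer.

Step 0: p0@(4,5) p1@(1,2) p2@(1,5) -> at (3,1): 0 [-], cum=0
Step 1: p0@(3,5) p1@(2,2) p2@ESC -> at (3,1): 0 [-], cum=0
Step 2: p0@ESC p1@(3,2) p2@ESC -> at (3,1): 0 [-], cum=0
Step 3: p0@ESC p1@(3,1) p2@ESC -> at (3,1): 1 [p1], cum=1
Step 4: p0@ESC p1@ESC p2@ESC -> at (3,1): 0 [-], cum=1
Total visits = 1

Answer: 1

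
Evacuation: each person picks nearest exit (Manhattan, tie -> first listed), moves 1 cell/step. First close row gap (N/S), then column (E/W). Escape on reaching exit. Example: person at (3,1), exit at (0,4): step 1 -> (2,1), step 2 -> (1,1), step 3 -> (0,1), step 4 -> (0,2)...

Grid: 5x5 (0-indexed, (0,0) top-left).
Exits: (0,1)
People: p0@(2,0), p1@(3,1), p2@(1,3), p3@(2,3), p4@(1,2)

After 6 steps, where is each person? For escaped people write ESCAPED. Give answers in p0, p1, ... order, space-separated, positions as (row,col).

Step 1: p0:(2,0)->(1,0) | p1:(3,1)->(2,1) | p2:(1,3)->(0,3) | p3:(2,3)->(1,3) | p4:(1,2)->(0,2)
Step 2: p0:(1,0)->(0,0) | p1:(2,1)->(1,1) | p2:(0,3)->(0,2) | p3:(1,3)->(0,3) | p4:(0,2)->(0,1)->EXIT
Step 3: p0:(0,0)->(0,1)->EXIT | p1:(1,1)->(0,1)->EXIT | p2:(0,2)->(0,1)->EXIT | p3:(0,3)->(0,2) | p4:escaped
Step 4: p0:escaped | p1:escaped | p2:escaped | p3:(0,2)->(0,1)->EXIT | p4:escaped

ESCAPED ESCAPED ESCAPED ESCAPED ESCAPED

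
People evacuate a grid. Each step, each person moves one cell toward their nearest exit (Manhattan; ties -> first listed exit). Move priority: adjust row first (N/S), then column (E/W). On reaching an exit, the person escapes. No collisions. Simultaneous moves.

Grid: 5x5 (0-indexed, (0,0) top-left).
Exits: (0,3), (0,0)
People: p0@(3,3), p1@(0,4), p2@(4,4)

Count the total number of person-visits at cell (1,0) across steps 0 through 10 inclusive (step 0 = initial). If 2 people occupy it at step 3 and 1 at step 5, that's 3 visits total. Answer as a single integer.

Step 0: p0@(3,3) p1@(0,4) p2@(4,4) -> at (1,0): 0 [-], cum=0
Step 1: p0@(2,3) p1@ESC p2@(3,4) -> at (1,0): 0 [-], cum=0
Step 2: p0@(1,3) p1@ESC p2@(2,4) -> at (1,0): 0 [-], cum=0
Step 3: p0@ESC p1@ESC p2@(1,4) -> at (1,0): 0 [-], cum=0
Step 4: p0@ESC p1@ESC p2@(0,4) -> at (1,0): 0 [-], cum=0
Step 5: p0@ESC p1@ESC p2@ESC -> at (1,0): 0 [-], cum=0
Total visits = 0

Answer: 0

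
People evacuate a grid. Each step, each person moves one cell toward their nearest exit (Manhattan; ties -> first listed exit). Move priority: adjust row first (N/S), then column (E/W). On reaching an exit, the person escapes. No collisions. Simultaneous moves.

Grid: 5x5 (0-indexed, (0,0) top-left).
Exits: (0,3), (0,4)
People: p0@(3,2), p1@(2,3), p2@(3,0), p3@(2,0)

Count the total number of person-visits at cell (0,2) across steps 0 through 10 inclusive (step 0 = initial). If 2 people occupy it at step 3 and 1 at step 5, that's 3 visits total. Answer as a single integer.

Answer: 3

Derivation:
Step 0: p0@(3,2) p1@(2,3) p2@(3,0) p3@(2,0) -> at (0,2): 0 [-], cum=0
Step 1: p0@(2,2) p1@(1,3) p2@(2,0) p3@(1,0) -> at (0,2): 0 [-], cum=0
Step 2: p0@(1,2) p1@ESC p2@(1,0) p3@(0,0) -> at (0,2): 0 [-], cum=0
Step 3: p0@(0,2) p1@ESC p2@(0,0) p3@(0,1) -> at (0,2): 1 [p0], cum=1
Step 4: p0@ESC p1@ESC p2@(0,1) p3@(0,2) -> at (0,2): 1 [p3], cum=2
Step 5: p0@ESC p1@ESC p2@(0,2) p3@ESC -> at (0,2): 1 [p2], cum=3
Step 6: p0@ESC p1@ESC p2@ESC p3@ESC -> at (0,2): 0 [-], cum=3
Total visits = 3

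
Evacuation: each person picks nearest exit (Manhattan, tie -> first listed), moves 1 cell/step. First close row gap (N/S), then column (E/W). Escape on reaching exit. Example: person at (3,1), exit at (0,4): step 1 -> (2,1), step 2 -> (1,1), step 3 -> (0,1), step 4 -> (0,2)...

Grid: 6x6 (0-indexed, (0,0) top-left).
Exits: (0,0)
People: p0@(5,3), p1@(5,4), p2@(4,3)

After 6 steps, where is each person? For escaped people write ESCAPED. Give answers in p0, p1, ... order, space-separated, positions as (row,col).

Step 1: p0:(5,3)->(4,3) | p1:(5,4)->(4,4) | p2:(4,3)->(3,3)
Step 2: p0:(4,3)->(3,3) | p1:(4,4)->(3,4) | p2:(3,3)->(2,3)
Step 3: p0:(3,3)->(2,3) | p1:(3,4)->(2,4) | p2:(2,3)->(1,3)
Step 4: p0:(2,3)->(1,3) | p1:(2,4)->(1,4) | p2:(1,3)->(0,3)
Step 5: p0:(1,3)->(0,3) | p1:(1,4)->(0,4) | p2:(0,3)->(0,2)
Step 6: p0:(0,3)->(0,2) | p1:(0,4)->(0,3) | p2:(0,2)->(0,1)

(0,2) (0,3) (0,1)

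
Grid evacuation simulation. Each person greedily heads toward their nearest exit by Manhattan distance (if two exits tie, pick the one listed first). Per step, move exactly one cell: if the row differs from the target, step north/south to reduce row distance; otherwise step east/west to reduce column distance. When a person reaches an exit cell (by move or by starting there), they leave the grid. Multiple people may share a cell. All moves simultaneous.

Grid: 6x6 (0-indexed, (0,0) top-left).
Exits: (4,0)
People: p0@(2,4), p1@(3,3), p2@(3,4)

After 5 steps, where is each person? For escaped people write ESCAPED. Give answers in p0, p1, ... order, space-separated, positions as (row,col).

Step 1: p0:(2,4)->(3,4) | p1:(3,3)->(4,3) | p2:(3,4)->(4,4)
Step 2: p0:(3,4)->(4,4) | p1:(4,3)->(4,2) | p2:(4,4)->(4,3)
Step 3: p0:(4,4)->(4,3) | p1:(4,2)->(4,1) | p2:(4,3)->(4,2)
Step 4: p0:(4,3)->(4,2) | p1:(4,1)->(4,0)->EXIT | p2:(4,2)->(4,1)
Step 5: p0:(4,2)->(4,1) | p1:escaped | p2:(4,1)->(4,0)->EXIT

(4,1) ESCAPED ESCAPED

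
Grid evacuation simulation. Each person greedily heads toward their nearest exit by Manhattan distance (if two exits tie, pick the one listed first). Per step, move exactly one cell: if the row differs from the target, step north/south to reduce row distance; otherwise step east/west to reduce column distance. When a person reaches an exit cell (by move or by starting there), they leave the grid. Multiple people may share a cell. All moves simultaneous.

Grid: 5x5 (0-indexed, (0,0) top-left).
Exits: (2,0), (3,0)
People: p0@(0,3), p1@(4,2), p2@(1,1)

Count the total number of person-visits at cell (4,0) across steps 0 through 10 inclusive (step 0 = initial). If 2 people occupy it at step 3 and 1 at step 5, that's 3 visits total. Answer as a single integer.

Answer: 0

Derivation:
Step 0: p0@(0,3) p1@(4,2) p2@(1,1) -> at (4,0): 0 [-], cum=0
Step 1: p0@(1,3) p1@(3,2) p2@(2,1) -> at (4,0): 0 [-], cum=0
Step 2: p0@(2,3) p1@(3,1) p2@ESC -> at (4,0): 0 [-], cum=0
Step 3: p0@(2,2) p1@ESC p2@ESC -> at (4,0): 0 [-], cum=0
Step 4: p0@(2,1) p1@ESC p2@ESC -> at (4,0): 0 [-], cum=0
Step 5: p0@ESC p1@ESC p2@ESC -> at (4,0): 0 [-], cum=0
Total visits = 0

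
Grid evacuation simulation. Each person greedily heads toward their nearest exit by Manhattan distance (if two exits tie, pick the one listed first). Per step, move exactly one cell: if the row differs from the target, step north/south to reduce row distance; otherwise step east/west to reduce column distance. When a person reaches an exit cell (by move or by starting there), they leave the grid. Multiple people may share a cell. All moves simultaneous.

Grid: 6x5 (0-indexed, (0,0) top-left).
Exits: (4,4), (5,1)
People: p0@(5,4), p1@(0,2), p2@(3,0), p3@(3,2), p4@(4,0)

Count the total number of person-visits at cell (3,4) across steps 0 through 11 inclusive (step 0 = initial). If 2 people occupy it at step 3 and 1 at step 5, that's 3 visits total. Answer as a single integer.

Answer: 0

Derivation:
Step 0: p0@(5,4) p1@(0,2) p2@(3,0) p3@(3,2) p4@(4,0) -> at (3,4): 0 [-], cum=0
Step 1: p0@ESC p1@(1,2) p2@(4,0) p3@(4,2) p4@(5,0) -> at (3,4): 0 [-], cum=0
Step 2: p0@ESC p1@(2,2) p2@(5,0) p3@(4,3) p4@ESC -> at (3,4): 0 [-], cum=0
Step 3: p0@ESC p1@(3,2) p2@ESC p3@ESC p4@ESC -> at (3,4): 0 [-], cum=0
Step 4: p0@ESC p1@(4,2) p2@ESC p3@ESC p4@ESC -> at (3,4): 0 [-], cum=0
Step 5: p0@ESC p1@(4,3) p2@ESC p3@ESC p4@ESC -> at (3,4): 0 [-], cum=0
Step 6: p0@ESC p1@ESC p2@ESC p3@ESC p4@ESC -> at (3,4): 0 [-], cum=0
Total visits = 0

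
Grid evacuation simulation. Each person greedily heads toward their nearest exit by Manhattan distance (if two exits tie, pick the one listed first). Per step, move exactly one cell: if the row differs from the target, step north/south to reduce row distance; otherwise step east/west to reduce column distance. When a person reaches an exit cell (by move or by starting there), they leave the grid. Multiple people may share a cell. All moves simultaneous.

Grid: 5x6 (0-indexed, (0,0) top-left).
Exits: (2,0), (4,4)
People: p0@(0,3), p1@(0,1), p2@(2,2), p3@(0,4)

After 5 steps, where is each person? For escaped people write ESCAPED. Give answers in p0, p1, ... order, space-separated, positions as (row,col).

Step 1: p0:(0,3)->(1,3) | p1:(0,1)->(1,1) | p2:(2,2)->(2,1) | p3:(0,4)->(1,4)
Step 2: p0:(1,3)->(2,3) | p1:(1,1)->(2,1) | p2:(2,1)->(2,0)->EXIT | p3:(1,4)->(2,4)
Step 3: p0:(2,3)->(2,2) | p1:(2,1)->(2,0)->EXIT | p2:escaped | p3:(2,4)->(3,4)
Step 4: p0:(2,2)->(2,1) | p1:escaped | p2:escaped | p3:(3,4)->(4,4)->EXIT
Step 5: p0:(2,1)->(2,0)->EXIT | p1:escaped | p2:escaped | p3:escaped

ESCAPED ESCAPED ESCAPED ESCAPED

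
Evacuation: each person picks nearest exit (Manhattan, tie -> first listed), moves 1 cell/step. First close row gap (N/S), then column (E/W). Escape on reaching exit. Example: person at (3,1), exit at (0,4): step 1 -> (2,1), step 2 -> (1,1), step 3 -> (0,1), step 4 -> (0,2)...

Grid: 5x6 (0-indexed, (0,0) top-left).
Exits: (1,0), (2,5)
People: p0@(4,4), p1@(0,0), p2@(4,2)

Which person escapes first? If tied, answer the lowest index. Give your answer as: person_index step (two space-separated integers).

Step 1: p0:(4,4)->(3,4) | p1:(0,0)->(1,0)->EXIT | p2:(4,2)->(3,2)
Step 2: p0:(3,4)->(2,4) | p1:escaped | p2:(3,2)->(2,2)
Step 3: p0:(2,4)->(2,5)->EXIT | p1:escaped | p2:(2,2)->(1,2)
Step 4: p0:escaped | p1:escaped | p2:(1,2)->(1,1)
Step 5: p0:escaped | p1:escaped | p2:(1,1)->(1,0)->EXIT
Exit steps: [3, 1, 5]
First to escape: p1 at step 1

Answer: 1 1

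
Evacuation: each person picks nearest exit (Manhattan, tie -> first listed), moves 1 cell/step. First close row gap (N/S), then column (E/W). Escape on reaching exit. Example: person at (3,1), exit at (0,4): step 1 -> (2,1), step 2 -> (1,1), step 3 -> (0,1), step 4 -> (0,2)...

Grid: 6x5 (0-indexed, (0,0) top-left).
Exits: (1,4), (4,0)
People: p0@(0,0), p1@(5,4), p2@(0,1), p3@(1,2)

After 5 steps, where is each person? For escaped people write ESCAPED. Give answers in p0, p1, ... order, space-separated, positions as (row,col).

Step 1: p0:(0,0)->(1,0) | p1:(5,4)->(4,4) | p2:(0,1)->(1,1) | p3:(1,2)->(1,3)
Step 2: p0:(1,0)->(2,0) | p1:(4,4)->(3,4) | p2:(1,1)->(1,2) | p3:(1,3)->(1,4)->EXIT
Step 3: p0:(2,0)->(3,0) | p1:(3,4)->(2,4) | p2:(1,2)->(1,3) | p3:escaped
Step 4: p0:(3,0)->(4,0)->EXIT | p1:(2,4)->(1,4)->EXIT | p2:(1,3)->(1,4)->EXIT | p3:escaped

ESCAPED ESCAPED ESCAPED ESCAPED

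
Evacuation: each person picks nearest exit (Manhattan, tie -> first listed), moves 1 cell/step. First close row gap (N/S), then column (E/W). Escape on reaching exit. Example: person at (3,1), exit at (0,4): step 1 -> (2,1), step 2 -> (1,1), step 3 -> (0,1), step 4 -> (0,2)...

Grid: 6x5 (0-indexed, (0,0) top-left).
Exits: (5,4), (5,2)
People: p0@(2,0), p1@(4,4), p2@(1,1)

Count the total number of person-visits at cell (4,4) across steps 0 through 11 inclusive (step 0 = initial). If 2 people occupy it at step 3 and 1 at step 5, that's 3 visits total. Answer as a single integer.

Answer: 1

Derivation:
Step 0: p0@(2,0) p1@(4,4) p2@(1,1) -> at (4,4): 1 [p1], cum=1
Step 1: p0@(3,0) p1@ESC p2@(2,1) -> at (4,4): 0 [-], cum=1
Step 2: p0@(4,0) p1@ESC p2@(3,1) -> at (4,4): 0 [-], cum=1
Step 3: p0@(5,0) p1@ESC p2@(4,1) -> at (4,4): 0 [-], cum=1
Step 4: p0@(5,1) p1@ESC p2@(5,1) -> at (4,4): 0 [-], cum=1
Step 5: p0@ESC p1@ESC p2@ESC -> at (4,4): 0 [-], cum=1
Total visits = 1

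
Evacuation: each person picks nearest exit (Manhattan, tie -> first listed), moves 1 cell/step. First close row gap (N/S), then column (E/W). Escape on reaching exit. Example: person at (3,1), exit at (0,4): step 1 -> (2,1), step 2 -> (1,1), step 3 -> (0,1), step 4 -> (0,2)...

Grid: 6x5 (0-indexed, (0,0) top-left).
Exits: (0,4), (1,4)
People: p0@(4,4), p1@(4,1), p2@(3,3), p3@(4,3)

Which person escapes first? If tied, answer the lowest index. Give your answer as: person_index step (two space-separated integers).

Step 1: p0:(4,4)->(3,4) | p1:(4,1)->(3,1) | p2:(3,3)->(2,3) | p3:(4,3)->(3,3)
Step 2: p0:(3,4)->(2,4) | p1:(3,1)->(2,1) | p2:(2,3)->(1,3) | p3:(3,3)->(2,3)
Step 3: p0:(2,4)->(1,4)->EXIT | p1:(2,1)->(1,1) | p2:(1,3)->(1,4)->EXIT | p3:(2,3)->(1,3)
Step 4: p0:escaped | p1:(1,1)->(1,2) | p2:escaped | p3:(1,3)->(1,4)->EXIT
Step 5: p0:escaped | p1:(1,2)->(1,3) | p2:escaped | p3:escaped
Step 6: p0:escaped | p1:(1,3)->(1,4)->EXIT | p2:escaped | p3:escaped
Exit steps: [3, 6, 3, 4]
First to escape: p0 at step 3

Answer: 0 3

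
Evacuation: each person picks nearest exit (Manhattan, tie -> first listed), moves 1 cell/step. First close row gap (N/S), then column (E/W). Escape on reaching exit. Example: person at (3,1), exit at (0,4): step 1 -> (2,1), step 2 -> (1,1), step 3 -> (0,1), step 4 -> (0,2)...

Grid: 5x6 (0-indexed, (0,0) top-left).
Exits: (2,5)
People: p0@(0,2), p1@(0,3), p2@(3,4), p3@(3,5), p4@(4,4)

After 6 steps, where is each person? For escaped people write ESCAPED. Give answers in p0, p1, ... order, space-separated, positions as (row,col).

Step 1: p0:(0,2)->(1,2) | p1:(0,3)->(1,3) | p2:(3,4)->(2,4) | p3:(3,5)->(2,5)->EXIT | p4:(4,4)->(3,4)
Step 2: p0:(1,2)->(2,2) | p1:(1,3)->(2,3) | p2:(2,4)->(2,5)->EXIT | p3:escaped | p4:(3,4)->(2,4)
Step 3: p0:(2,2)->(2,3) | p1:(2,3)->(2,4) | p2:escaped | p3:escaped | p4:(2,4)->(2,5)->EXIT
Step 4: p0:(2,3)->(2,4) | p1:(2,4)->(2,5)->EXIT | p2:escaped | p3:escaped | p4:escaped
Step 5: p0:(2,4)->(2,5)->EXIT | p1:escaped | p2:escaped | p3:escaped | p4:escaped

ESCAPED ESCAPED ESCAPED ESCAPED ESCAPED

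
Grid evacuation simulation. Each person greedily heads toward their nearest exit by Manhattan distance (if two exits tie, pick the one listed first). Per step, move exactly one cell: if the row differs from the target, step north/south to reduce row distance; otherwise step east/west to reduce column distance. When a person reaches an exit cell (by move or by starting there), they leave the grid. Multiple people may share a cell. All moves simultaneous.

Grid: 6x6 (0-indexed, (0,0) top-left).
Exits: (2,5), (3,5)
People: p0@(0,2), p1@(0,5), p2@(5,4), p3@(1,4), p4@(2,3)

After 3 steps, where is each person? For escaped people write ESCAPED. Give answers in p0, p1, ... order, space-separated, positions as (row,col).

Step 1: p0:(0,2)->(1,2) | p1:(0,5)->(1,5) | p2:(5,4)->(4,4) | p3:(1,4)->(2,4) | p4:(2,3)->(2,4)
Step 2: p0:(1,2)->(2,2) | p1:(1,5)->(2,5)->EXIT | p2:(4,4)->(3,4) | p3:(2,4)->(2,5)->EXIT | p4:(2,4)->(2,5)->EXIT
Step 3: p0:(2,2)->(2,3) | p1:escaped | p2:(3,4)->(3,5)->EXIT | p3:escaped | p4:escaped

(2,3) ESCAPED ESCAPED ESCAPED ESCAPED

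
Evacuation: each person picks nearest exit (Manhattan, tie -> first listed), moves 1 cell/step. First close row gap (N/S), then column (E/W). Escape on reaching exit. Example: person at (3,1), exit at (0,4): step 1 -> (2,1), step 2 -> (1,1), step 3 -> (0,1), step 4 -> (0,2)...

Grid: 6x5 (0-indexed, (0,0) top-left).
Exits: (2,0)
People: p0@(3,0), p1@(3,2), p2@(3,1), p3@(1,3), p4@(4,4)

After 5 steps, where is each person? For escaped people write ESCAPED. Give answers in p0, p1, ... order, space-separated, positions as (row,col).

Step 1: p0:(3,0)->(2,0)->EXIT | p1:(3,2)->(2,2) | p2:(3,1)->(2,1) | p3:(1,3)->(2,3) | p4:(4,4)->(3,4)
Step 2: p0:escaped | p1:(2,2)->(2,1) | p2:(2,1)->(2,0)->EXIT | p3:(2,3)->(2,2) | p4:(3,4)->(2,4)
Step 3: p0:escaped | p1:(2,1)->(2,0)->EXIT | p2:escaped | p3:(2,2)->(2,1) | p4:(2,4)->(2,3)
Step 4: p0:escaped | p1:escaped | p2:escaped | p3:(2,1)->(2,0)->EXIT | p4:(2,3)->(2,2)
Step 5: p0:escaped | p1:escaped | p2:escaped | p3:escaped | p4:(2,2)->(2,1)

ESCAPED ESCAPED ESCAPED ESCAPED (2,1)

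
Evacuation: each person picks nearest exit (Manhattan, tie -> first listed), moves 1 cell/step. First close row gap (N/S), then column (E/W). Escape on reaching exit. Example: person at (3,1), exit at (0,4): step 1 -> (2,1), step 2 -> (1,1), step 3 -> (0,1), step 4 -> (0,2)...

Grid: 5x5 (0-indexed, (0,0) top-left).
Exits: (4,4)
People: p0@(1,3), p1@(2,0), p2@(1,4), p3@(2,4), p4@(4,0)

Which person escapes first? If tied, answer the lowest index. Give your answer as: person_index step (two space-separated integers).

Answer: 3 2

Derivation:
Step 1: p0:(1,3)->(2,3) | p1:(2,0)->(3,0) | p2:(1,4)->(2,4) | p3:(2,4)->(3,4) | p4:(4,0)->(4,1)
Step 2: p0:(2,3)->(3,3) | p1:(3,0)->(4,0) | p2:(2,4)->(3,4) | p3:(3,4)->(4,4)->EXIT | p4:(4,1)->(4,2)
Step 3: p0:(3,3)->(4,3) | p1:(4,0)->(4,1) | p2:(3,4)->(4,4)->EXIT | p3:escaped | p4:(4,2)->(4,3)
Step 4: p0:(4,3)->(4,4)->EXIT | p1:(4,1)->(4,2) | p2:escaped | p3:escaped | p4:(4,3)->(4,4)->EXIT
Step 5: p0:escaped | p1:(4,2)->(4,3) | p2:escaped | p3:escaped | p4:escaped
Step 6: p0:escaped | p1:(4,3)->(4,4)->EXIT | p2:escaped | p3:escaped | p4:escaped
Exit steps: [4, 6, 3, 2, 4]
First to escape: p3 at step 2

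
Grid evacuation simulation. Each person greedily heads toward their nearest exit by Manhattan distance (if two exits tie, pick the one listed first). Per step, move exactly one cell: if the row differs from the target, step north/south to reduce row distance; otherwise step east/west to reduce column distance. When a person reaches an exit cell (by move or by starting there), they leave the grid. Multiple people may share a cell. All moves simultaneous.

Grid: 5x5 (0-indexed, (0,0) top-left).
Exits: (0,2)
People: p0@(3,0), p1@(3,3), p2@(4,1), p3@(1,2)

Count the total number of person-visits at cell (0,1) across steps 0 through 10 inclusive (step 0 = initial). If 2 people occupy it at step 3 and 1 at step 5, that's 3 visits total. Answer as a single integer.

Answer: 2

Derivation:
Step 0: p0@(3,0) p1@(3,3) p2@(4,1) p3@(1,2) -> at (0,1): 0 [-], cum=0
Step 1: p0@(2,0) p1@(2,3) p2@(3,1) p3@ESC -> at (0,1): 0 [-], cum=0
Step 2: p0@(1,0) p1@(1,3) p2@(2,1) p3@ESC -> at (0,1): 0 [-], cum=0
Step 3: p0@(0,0) p1@(0,3) p2@(1,1) p3@ESC -> at (0,1): 0 [-], cum=0
Step 4: p0@(0,1) p1@ESC p2@(0,1) p3@ESC -> at (0,1): 2 [p0,p2], cum=2
Step 5: p0@ESC p1@ESC p2@ESC p3@ESC -> at (0,1): 0 [-], cum=2
Total visits = 2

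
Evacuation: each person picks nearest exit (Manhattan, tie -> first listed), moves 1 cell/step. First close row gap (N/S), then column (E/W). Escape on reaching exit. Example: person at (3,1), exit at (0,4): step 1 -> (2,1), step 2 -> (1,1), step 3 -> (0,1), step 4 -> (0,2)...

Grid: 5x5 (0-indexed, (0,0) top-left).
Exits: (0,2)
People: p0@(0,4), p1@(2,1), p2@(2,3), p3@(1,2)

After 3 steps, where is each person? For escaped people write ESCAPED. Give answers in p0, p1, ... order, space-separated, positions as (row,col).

Step 1: p0:(0,4)->(0,3) | p1:(2,1)->(1,1) | p2:(2,3)->(1,3) | p3:(1,2)->(0,2)->EXIT
Step 2: p0:(0,3)->(0,2)->EXIT | p1:(1,1)->(0,1) | p2:(1,3)->(0,3) | p3:escaped
Step 3: p0:escaped | p1:(0,1)->(0,2)->EXIT | p2:(0,3)->(0,2)->EXIT | p3:escaped

ESCAPED ESCAPED ESCAPED ESCAPED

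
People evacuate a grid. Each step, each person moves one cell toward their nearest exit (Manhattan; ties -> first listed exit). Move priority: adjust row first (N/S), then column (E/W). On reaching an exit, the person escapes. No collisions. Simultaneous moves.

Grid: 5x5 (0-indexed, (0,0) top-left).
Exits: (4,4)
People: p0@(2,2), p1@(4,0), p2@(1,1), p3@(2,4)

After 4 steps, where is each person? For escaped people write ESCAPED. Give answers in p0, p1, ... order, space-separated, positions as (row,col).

Step 1: p0:(2,2)->(3,2) | p1:(4,0)->(4,1) | p2:(1,1)->(2,1) | p3:(2,4)->(3,4)
Step 2: p0:(3,2)->(4,2) | p1:(4,1)->(4,2) | p2:(2,1)->(3,1) | p3:(3,4)->(4,4)->EXIT
Step 3: p0:(4,2)->(4,3) | p1:(4,2)->(4,3) | p2:(3,1)->(4,1) | p3:escaped
Step 4: p0:(4,3)->(4,4)->EXIT | p1:(4,3)->(4,4)->EXIT | p2:(4,1)->(4,2) | p3:escaped

ESCAPED ESCAPED (4,2) ESCAPED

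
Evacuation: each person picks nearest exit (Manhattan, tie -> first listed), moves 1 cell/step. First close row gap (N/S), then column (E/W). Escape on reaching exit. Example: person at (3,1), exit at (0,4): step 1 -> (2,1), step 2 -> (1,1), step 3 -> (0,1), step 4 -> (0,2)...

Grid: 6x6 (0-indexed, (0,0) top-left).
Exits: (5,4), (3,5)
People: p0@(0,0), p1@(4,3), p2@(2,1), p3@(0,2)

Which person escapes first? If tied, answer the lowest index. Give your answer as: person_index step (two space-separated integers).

Step 1: p0:(0,0)->(1,0) | p1:(4,3)->(5,3) | p2:(2,1)->(3,1) | p3:(0,2)->(1,2)
Step 2: p0:(1,0)->(2,0) | p1:(5,3)->(5,4)->EXIT | p2:(3,1)->(3,2) | p3:(1,2)->(2,2)
Step 3: p0:(2,0)->(3,0) | p1:escaped | p2:(3,2)->(3,3) | p3:(2,2)->(3,2)
Step 4: p0:(3,0)->(3,1) | p1:escaped | p2:(3,3)->(3,4) | p3:(3,2)->(3,3)
Step 5: p0:(3,1)->(3,2) | p1:escaped | p2:(3,4)->(3,5)->EXIT | p3:(3,3)->(3,4)
Step 6: p0:(3,2)->(3,3) | p1:escaped | p2:escaped | p3:(3,4)->(3,5)->EXIT
Step 7: p0:(3,3)->(3,4) | p1:escaped | p2:escaped | p3:escaped
Step 8: p0:(3,4)->(3,5)->EXIT | p1:escaped | p2:escaped | p3:escaped
Exit steps: [8, 2, 5, 6]
First to escape: p1 at step 2

Answer: 1 2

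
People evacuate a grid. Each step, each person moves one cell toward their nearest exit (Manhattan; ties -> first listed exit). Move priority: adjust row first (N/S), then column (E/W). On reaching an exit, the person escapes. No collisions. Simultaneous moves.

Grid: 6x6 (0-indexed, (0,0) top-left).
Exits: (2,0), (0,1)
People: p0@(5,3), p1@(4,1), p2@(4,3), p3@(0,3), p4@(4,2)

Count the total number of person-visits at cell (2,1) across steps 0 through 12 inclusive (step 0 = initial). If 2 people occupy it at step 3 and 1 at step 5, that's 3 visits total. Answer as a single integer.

Step 0: p0@(5,3) p1@(4,1) p2@(4,3) p3@(0,3) p4@(4,2) -> at (2,1): 0 [-], cum=0
Step 1: p0@(4,3) p1@(3,1) p2@(3,3) p3@(0,2) p4@(3,2) -> at (2,1): 0 [-], cum=0
Step 2: p0@(3,3) p1@(2,1) p2@(2,3) p3@ESC p4@(2,2) -> at (2,1): 1 [p1], cum=1
Step 3: p0@(2,3) p1@ESC p2@(2,2) p3@ESC p4@(2,1) -> at (2,1): 1 [p4], cum=2
Step 4: p0@(2,2) p1@ESC p2@(2,1) p3@ESC p4@ESC -> at (2,1): 1 [p2], cum=3
Step 5: p0@(2,1) p1@ESC p2@ESC p3@ESC p4@ESC -> at (2,1): 1 [p0], cum=4
Step 6: p0@ESC p1@ESC p2@ESC p3@ESC p4@ESC -> at (2,1): 0 [-], cum=4
Total visits = 4

Answer: 4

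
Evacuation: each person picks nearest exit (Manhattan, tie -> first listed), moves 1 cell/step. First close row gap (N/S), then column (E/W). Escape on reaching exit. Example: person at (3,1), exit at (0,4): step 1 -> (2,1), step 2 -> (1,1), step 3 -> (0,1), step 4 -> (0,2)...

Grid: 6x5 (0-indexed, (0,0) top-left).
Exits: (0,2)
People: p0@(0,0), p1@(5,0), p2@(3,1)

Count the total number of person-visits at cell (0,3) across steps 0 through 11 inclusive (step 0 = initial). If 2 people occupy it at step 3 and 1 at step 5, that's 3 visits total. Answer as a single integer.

Answer: 0

Derivation:
Step 0: p0@(0,0) p1@(5,0) p2@(3,1) -> at (0,3): 0 [-], cum=0
Step 1: p0@(0,1) p1@(4,0) p2@(2,1) -> at (0,3): 0 [-], cum=0
Step 2: p0@ESC p1@(3,0) p2@(1,1) -> at (0,3): 0 [-], cum=0
Step 3: p0@ESC p1@(2,0) p2@(0,1) -> at (0,3): 0 [-], cum=0
Step 4: p0@ESC p1@(1,0) p2@ESC -> at (0,3): 0 [-], cum=0
Step 5: p0@ESC p1@(0,0) p2@ESC -> at (0,3): 0 [-], cum=0
Step 6: p0@ESC p1@(0,1) p2@ESC -> at (0,3): 0 [-], cum=0
Step 7: p0@ESC p1@ESC p2@ESC -> at (0,3): 0 [-], cum=0
Total visits = 0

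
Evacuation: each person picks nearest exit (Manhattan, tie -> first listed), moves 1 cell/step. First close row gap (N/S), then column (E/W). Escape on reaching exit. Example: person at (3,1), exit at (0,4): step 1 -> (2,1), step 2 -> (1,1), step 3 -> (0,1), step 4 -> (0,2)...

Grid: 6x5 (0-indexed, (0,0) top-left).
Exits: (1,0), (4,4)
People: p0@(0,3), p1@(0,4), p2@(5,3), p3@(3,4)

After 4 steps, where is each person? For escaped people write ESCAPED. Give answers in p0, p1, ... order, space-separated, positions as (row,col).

Step 1: p0:(0,3)->(1,3) | p1:(0,4)->(1,4) | p2:(5,3)->(4,3) | p3:(3,4)->(4,4)->EXIT
Step 2: p0:(1,3)->(1,2) | p1:(1,4)->(2,4) | p2:(4,3)->(4,4)->EXIT | p3:escaped
Step 3: p0:(1,2)->(1,1) | p1:(2,4)->(3,4) | p2:escaped | p3:escaped
Step 4: p0:(1,1)->(1,0)->EXIT | p1:(3,4)->(4,4)->EXIT | p2:escaped | p3:escaped

ESCAPED ESCAPED ESCAPED ESCAPED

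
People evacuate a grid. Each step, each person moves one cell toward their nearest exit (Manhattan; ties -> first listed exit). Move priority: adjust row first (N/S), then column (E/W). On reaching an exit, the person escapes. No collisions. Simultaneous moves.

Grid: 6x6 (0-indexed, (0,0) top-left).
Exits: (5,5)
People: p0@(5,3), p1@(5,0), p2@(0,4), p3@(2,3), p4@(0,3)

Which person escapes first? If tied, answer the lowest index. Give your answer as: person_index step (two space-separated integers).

Step 1: p0:(5,3)->(5,4) | p1:(5,0)->(5,1) | p2:(0,4)->(1,4) | p3:(2,3)->(3,3) | p4:(0,3)->(1,3)
Step 2: p0:(5,4)->(5,5)->EXIT | p1:(5,1)->(5,2) | p2:(1,4)->(2,4) | p3:(3,3)->(4,3) | p4:(1,3)->(2,3)
Step 3: p0:escaped | p1:(5,2)->(5,3) | p2:(2,4)->(3,4) | p3:(4,3)->(5,3) | p4:(2,3)->(3,3)
Step 4: p0:escaped | p1:(5,3)->(5,4) | p2:(3,4)->(4,4) | p3:(5,3)->(5,4) | p4:(3,3)->(4,3)
Step 5: p0:escaped | p1:(5,4)->(5,5)->EXIT | p2:(4,4)->(5,4) | p3:(5,4)->(5,5)->EXIT | p4:(4,3)->(5,3)
Step 6: p0:escaped | p1:escaped | p2:(5,4)->(5,5)->EXIT | p3:escaped | p4:(5,3)->(5,4)
Step 7: p0:escaped | p1:escaped | p2:escaped | p3:escaped | p4:(5,4)->(5,5)->EXIT
Exit steps: [2, 5, 6, 5, 7]
First to escape: p0 at step 2

Answer: 0 2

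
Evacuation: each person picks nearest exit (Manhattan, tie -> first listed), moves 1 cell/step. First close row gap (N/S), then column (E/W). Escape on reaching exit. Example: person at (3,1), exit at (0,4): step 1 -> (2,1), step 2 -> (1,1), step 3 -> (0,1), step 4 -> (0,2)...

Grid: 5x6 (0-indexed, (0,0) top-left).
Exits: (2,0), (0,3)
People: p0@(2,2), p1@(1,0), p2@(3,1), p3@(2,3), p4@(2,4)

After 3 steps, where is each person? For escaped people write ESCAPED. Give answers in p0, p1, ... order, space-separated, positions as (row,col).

Step 1: p0:(2,2)->(2,1) | p1:(1,0)->(2,0)->EXIT | p2:(3,1)->(2,1) | p3:(2,3)->(1,3) | p4:(2,4)->(1,4)
Step 2: p0:(2,1)->(2,0)->EXIT | p1:escaped | p2:(2,1)->(2,0)->EXIT | p3:(1,3)->(0,3)->EXIT | p4:(1,4)->(0,4)
Step 3: p0:escaped | p1:escaped | p2:escaped | p3:escaped | p4:(0,4)->(0,3)->EXIT

ESCAPED ESCAPED ESCAPED ESCAPED ESCAPED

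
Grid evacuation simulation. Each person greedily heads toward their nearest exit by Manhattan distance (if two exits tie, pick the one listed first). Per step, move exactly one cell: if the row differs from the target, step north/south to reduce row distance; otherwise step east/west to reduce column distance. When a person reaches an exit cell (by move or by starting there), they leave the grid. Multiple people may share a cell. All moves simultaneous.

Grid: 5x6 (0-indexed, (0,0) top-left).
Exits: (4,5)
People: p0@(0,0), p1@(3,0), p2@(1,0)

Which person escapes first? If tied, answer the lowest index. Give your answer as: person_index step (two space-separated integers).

Step 1: p0:(0,0)->(1,0) | p1:(3,0)->(4,0) | p2:(1,0)->(2,0)
Step 2: p0:(1,0)->(2,0) | p1:(4,0)->(4,1) | p2:(2,0)->(3,0)
Step 3: p0:(2,0)->(3,0) | p1:(4,1)->(4,2) | p2:(3,0)->(4,0)
Step 4: p0:(3,0)->(4,0) | p1:(4,2)->(4,3) | p2:(4,0)->(4,1)
Step 5: p0:(4,0)->(4,1) | p1:(4,3)->(4,4) | p2:(4,1)->(4,2)
Step 6: p0:(4,1)->(4,2) | p1:(4,4)->(4,5)->EXIT | p2:(4,2)->(4,3)
Step 7: p0:(4,2)->(4,3) | p1:escaped | p2:(4,3)->(4,4)
Step 8: p0:(4,3)->(4,4) | p1:escaped | p2:(4,4)->(4,5)->EXIT
Step 9: p0:(4,4)->(4,5)->EXIT | p1:escaped | p2:escaped
Exit steps: [9, 6, 8]
First to escape: p1 at step 6

Answer: 1 6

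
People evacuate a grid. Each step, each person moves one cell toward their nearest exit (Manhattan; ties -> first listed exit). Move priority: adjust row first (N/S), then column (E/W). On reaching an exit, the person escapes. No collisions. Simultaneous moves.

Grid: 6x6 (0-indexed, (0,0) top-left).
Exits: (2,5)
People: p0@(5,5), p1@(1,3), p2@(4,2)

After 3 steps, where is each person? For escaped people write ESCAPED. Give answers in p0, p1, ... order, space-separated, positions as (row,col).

Step 1: p0:(5,5)->(4,5) | p1:(1,3)->(2,3) | p2:(4,2)->(3,2)
Step 2: p0:(4,5)->(3,5) | p1:(2,3)->(2,4) | p2:(3,2)->(2,2)
Step 3: p0:(3,5)->(2,5)->EXIT | p1:(2,4)->(2,5)->EXIT | p2:(2,2)->(2,3)

ESCAPED ESCAPED (2,3)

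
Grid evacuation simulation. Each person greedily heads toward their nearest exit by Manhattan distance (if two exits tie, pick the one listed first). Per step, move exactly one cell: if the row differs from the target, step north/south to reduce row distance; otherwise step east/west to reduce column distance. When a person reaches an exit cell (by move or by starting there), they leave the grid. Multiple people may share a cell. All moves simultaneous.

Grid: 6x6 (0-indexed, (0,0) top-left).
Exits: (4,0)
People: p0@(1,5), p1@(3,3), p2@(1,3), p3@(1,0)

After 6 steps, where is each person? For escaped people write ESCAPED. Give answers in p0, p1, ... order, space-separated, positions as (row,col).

Step 1: p0:(1,5)->(2,5) | p1:(3,3)->(4,3) | p2:(1,3)->(2,3) | p3:(1,0)->(2,0)
Step 2: p0:(2,5)->(3,5) | p1:(4,3)->(4,2) | p2:(2,3)->(3,3) | p3:(2,0)->(3,0)
Step 3: p0:(3,5)->(4,5) | p1:(4,2)->(4,1) | p2:(3,3)->(4,3) | p3:(3,0)->(4,0)->EXIT
Step 4: p0:(4,5)->(4,4) | p1:(4,1)->(4,0)->EXIT | p2:(4,3)->(4,2) | p3:escaped
Step 5: p0:(4,4)->(4,3) | p1:escaped | p2:(4,2)->(4,1) | p3:escaped
Step 6: p0:(4,3)->(4,2) | p1:escaped | p2:(4,1)->(4,0)->EXIT | p3:escaped

(4,2) ESCAPED ESCAPED ESCAPED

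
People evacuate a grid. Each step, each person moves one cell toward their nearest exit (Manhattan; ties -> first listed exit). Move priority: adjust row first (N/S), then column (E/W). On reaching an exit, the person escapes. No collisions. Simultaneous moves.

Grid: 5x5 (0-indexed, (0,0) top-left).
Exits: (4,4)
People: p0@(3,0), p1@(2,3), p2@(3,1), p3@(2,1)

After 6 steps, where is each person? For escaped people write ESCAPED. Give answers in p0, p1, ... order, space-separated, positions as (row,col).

Step 1: p0:(3,0)->(4,0) | p1:(2,3)->(3,3) | p2:(3,1)->(4,1) | p3:(2,1)->(3,1)
Step 2: p0:(4,0)->(4,1) | p1:(3,3)->(4,3) | p2:(4,1)->(4,2) | p3:(3,1)->(4,1)
Step 3: p0:(4,1)->(4,2) | p1:(4,3)->(4,4)->EXIT | p2:(4,2)->(4,3) | p3:(4,1)->(4,2)
Step 4: p0:(4,2)->(4,3) | p1:escaped | p2:(4,3)->(4,4)->EXIT | p3:(4,2)->(4,3)
Step 5: p0:(4,3)->(4,4)->EXIT | p1:escaped | p2:escaped | p3:(4,3)->(4,4)->EXIT

ESCAPED ESCAPED ESCAPED ESCAPED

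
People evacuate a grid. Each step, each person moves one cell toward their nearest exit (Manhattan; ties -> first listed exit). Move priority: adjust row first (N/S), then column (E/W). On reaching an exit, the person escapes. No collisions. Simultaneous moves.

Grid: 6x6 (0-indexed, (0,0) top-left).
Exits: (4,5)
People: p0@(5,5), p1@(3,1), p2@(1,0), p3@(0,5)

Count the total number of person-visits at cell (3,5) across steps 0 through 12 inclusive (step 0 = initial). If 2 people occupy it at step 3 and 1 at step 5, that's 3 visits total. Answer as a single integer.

Answer: 1

Derivation:
Step 0: p0@(5,5) p1@(3,1) p2@(1,0) p3@(0,5) -> at (3,5): 0 [-], cum=0
Step 1: p0@ESC p1@(4,1) p2@(2,0) p3@(1,5) -> at (3,5): 0 [-], cum=0
Step 2: p0@ESC p1@(4,2) p2@(3,0) p3@(2,5) -> at (3,5): 0 [-], cum=0
Step 3: p0@ESC p1@(4,3) p2@(4,0) p3@(3,5) -> at (3,5): 1 [p3], cum=1
Step 4: p0@ESC p1@(4,4) p2@(4,1) p3@ESC -> at (3,5): 0 [-], cum=1
Step 5: p0@ESC p1@ESC p2@(4,2) p3@ESC -> at (3,5): 0 [-], cum=1
Step 6: p0@ESC p1@ESC p2@(4,3) p3@ESC -> at (3,5): 0 [-], cum=1
Step 7: p0@ESC p1@ESC p2@(4,4) p3@ESC -> at (3,5): 0 [-], cum=1
Step 8: p0@ESC p1@ESC p2@ESC p3@ESC -> at (3,5): 0 [-], cum=1
Total visits = 1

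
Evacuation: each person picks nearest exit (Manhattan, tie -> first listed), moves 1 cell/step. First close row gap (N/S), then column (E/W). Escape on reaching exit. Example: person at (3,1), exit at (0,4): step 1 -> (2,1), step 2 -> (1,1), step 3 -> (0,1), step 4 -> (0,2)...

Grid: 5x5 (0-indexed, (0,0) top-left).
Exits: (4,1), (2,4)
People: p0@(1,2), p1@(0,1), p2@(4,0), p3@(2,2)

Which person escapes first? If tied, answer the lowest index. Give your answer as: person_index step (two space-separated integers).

Answer: 2 1

Derivation:
Step 1: p0:(1,2)->(2,2) | p1:(0,1)->(1,1) | p2:(4,0)->(4,1)->EXIT | p3:(2,2)->(2,3)
Step 2: p0:(2,2)->(2,3) | p1:(1,1)->(2,1) | p2:escaped | p3:(2,3)->(2,4)->EXIT
Step 3: p0:(2,3)->(2,4)->EXIT | p1:(2,1)->(3,1) | p2:escaped | p3:escaped
Step 4: p0:escaped | p1:(3,1)->(4,1)->EXIT | p2:escaped | p3:escaped
Exit steps: [3, 4, 1, 2]
First to escape: p2 at step 1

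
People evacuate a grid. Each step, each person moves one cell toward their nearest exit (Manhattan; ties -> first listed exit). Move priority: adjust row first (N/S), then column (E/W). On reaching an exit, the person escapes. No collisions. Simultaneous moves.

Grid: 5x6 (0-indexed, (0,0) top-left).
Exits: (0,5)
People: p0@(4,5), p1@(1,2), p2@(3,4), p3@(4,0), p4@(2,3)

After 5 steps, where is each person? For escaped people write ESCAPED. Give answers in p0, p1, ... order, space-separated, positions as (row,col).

Step 1: p0:(4,5)->(3,5) | p1:(1,2)->(0,2) | p2:(3,4)->(2,4) | p3:(4,0)->(3,0) | p4:(2,3)->(1,3)
Step 2: p0:(3,5)->(2,5) | p1:(0,2)->(0,3) | p2:(2,4)->(1,4) | p3:(3,0)->(2,0) | p4:(1,3)->(0,3)
Step 3: p0:(2,5)->(1,5) | p1:(0,3)->(0,4) | p2:(1,4)->(0,4) | p3:(2,0)->(1,0) | p4:(0,3)->(0,4)
Step 4: p0:(1,5)->(0,5)->EXIT | p1:(0,4)->(0,5)->EXIT | p2:(0,4)->(0,5)->EXIT | p3:(1,0)->(0,0) | p4:(0,4)->(0,5)->EXIT
Step 5: p0:escaped | p1:escaped | p2:escaped | p3:(0,0)->(0,1) | p4:escaped

ESCAPED ESCAPED ESCAPED (0,1) ESCAPED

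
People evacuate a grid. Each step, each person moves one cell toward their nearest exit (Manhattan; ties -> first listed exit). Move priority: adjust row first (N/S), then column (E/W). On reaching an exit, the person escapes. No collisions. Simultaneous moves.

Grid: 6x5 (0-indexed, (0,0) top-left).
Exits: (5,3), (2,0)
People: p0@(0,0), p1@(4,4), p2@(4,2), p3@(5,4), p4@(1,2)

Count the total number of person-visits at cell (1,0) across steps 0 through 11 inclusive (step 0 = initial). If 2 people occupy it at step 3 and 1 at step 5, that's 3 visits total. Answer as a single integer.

Step 0: p0@(0,0) p1@(4,4) p2@(4,2) p3@(5,4) p4@(1,2) -> at (1,0): 0 [-], cum=0
Step 1: p0@(1,0) p1@(5,4) p2@(5,2) p3@ESC p4@(2,2) -> at (1,0): 1 [p0], cum=1
Step 2: p0@ESC p1@ESC p2@ESC p3@ESC p4@(2,1) -> at (1,0): 0 [-], cum=1
Step 3: p0@ESC p1@ESC p2@ESC p3@ESC p4@ESC -> at (1,0): 0 [-], cum=1
Total visits = 1

Answer: 1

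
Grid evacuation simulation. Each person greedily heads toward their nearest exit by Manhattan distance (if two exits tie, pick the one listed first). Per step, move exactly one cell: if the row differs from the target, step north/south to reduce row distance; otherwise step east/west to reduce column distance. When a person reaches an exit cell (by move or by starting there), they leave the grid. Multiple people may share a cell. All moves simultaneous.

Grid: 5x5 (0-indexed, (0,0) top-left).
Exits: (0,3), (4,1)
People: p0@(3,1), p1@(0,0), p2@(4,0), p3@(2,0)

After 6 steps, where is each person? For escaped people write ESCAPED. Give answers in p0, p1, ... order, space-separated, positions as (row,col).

Step 1: p0:(3,1)->(4,1)->EXIT | p1:(0,0)->(0,1) | p2:(4,0)->(4,1)->EXIT | p3:(2,0)->(3,0)
Step 2: p0:escaped | p1:(0,1)->(0,2) | p2:escaped | p3:(3,0)->(4,0)
Step 3: p0:escaped | p1:(0,2)->(0,3)->EXIT | p2:escaped | p3:(4,0)->(4,1)->EXIT

ESCAPED ESCAPED ESCAPED ESCAPED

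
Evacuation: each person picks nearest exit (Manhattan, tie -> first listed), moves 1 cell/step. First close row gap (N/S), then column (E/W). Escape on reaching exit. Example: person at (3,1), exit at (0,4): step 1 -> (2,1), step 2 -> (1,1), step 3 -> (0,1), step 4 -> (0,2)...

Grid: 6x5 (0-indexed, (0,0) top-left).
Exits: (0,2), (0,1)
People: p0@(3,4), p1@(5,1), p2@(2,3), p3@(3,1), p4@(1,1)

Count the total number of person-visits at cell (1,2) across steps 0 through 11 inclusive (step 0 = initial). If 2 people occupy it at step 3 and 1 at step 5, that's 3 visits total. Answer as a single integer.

Answer: 0

Derivation:
Step 0: p0@(3,4) p1@(5,1) p2@(2,3) p3@(3,1) p4@(1,1) -> at (1,2): 0 [-], cum=0
Step 1: p0@(2,4) p1@(4,1) p2@(1,3) p3@(2,1) p4@ESC -> at (1,2): 0 [-], cum=0
Step 2: p0@(1,4) p1@(3,1) p2@(0,3) p3@(1,1) p4@ESC -> at (1,2): 0 [-], cum=0
Step 3: p0@(0,4) p1@(2,1) p2@ESC p3@ESC p4@ESC -> at (1,2): 0 [-], cum=0
Step 4: p0@(0,3) p1@(1,1) p2@ESC p3@ESC p4@ESC -> at (1,2): 0 [-], cum=0
Step 5: p0@ESC p1@ESC p2@ESC p3@ESC p4@ESC -> at (1,2): 0 [-], cum=0
Total visits = 0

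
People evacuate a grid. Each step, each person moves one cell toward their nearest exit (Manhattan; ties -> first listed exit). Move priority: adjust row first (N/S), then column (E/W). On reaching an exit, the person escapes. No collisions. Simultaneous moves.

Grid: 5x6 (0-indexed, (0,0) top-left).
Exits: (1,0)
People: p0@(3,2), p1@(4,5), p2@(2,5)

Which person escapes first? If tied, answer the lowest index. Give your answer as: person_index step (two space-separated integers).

Answer: 0 4

Derivation:
Step 1: p0:(3,2)->(2,2) | p1:(4,5)->(3,5) | p2:(2,5)->(1,5)
Step 2: p0:(2,2)->(1,2) | p1:(3,5)->(2,5) | p2:(1,5)->(1,4)
Step 3: p0:(1,2)->(1,1) | p1:(2,5)->(1,5) | p2:(1,4)->(1,3)
Step 4: p0:(1,1)->(1,0)->EXIT | p1:(1,5)->(1,4) | p2:(1,3)->(1,2)
Step 5: p0:escaped | p1:(1,4)->(1,3) | p2:(1,2)->(1,1)
Step 6: p0:escaped | p1:(1,3)->(1,2) | p2:(1,1)->(1,0)->EXIT
Step 7: p0:escaped | p1:(1,2)->(1,1) | p2:escaped
Step 8: p0:escaped | p1:(1,1)->(1,0)->EXIT | p2:escaped
Exit steps: [4, 8, 6]
First to escape: p0 at step 4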